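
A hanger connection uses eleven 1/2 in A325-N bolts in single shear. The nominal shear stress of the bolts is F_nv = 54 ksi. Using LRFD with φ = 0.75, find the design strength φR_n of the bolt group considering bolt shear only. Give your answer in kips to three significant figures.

A_b = π × 0.5² / 4 = 0.1963 in².
R_n = F_nv · A_b · n · n_s = 54 × 0.1963 × 11 × 1 = 116.6 kips.
Design strength φR_n = 0.75 × 116.6 = 87.5 kips.

87.5 kips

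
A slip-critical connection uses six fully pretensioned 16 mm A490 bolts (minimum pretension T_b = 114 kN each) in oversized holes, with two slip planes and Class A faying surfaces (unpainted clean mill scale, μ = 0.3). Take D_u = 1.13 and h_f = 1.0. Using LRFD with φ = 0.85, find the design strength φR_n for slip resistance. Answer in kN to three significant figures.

R_n = μ · D_u · h_f · T_b · n_s · n_b = 0.3 × 1.13 × 1.0 × 114 × 2 × 6 = 463.8 kN.
Design strength φR_n = 0.85 × 463.8 = 394 kN.

394 kN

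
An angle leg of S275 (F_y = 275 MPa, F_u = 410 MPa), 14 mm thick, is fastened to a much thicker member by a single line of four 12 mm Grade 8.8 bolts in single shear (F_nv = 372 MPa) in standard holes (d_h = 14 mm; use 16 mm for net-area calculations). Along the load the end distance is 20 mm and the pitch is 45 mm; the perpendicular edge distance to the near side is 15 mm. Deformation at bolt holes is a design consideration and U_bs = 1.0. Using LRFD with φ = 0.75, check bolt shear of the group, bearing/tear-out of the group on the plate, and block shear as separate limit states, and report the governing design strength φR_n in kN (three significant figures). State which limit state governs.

Bolt shear: A_b = π·12²/4 = 113.1 mm²; R_n = 372 × 113.1 × 4 × 1 / 1000 = 168.3 kN → 0.75 × 168.3 = 126 kN.
Bearing: edge l_c = 13, r_n = 89.54 kN; interior l_c = 31, r_n = 165.3 kN; R_n = 89.54 + 3·165.3 = 585.5 kN → 439 kN.
Block shear: A_gv = 2170, A_nv = 1386, A_nt = 98 mm²; R_n = min(0.6F_uA_nv, 0.6F_yA_gv) + U_bs·F_u·A_nt = 381.1 kN → 286 kN.
Bolt shear governs: 126 kN.

126 kN (bolt shear governs)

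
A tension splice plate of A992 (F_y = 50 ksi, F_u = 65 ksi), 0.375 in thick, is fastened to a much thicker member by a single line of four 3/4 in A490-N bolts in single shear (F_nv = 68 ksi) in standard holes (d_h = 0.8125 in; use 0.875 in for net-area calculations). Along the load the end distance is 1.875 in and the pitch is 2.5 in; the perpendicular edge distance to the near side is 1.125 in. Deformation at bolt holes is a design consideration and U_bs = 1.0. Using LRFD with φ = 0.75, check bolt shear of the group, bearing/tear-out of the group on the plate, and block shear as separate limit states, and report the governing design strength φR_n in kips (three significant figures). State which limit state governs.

81.8 kips (block shear governs)

Bolt shear: A_b = π·0.75²/4 = 0.4418 in²; R_n = 68 × 0.4418 × 4 × 1 = 120.2 kips → 0.75 × 120.2 = 90.1 kips.
Bearing: edge l_c = 1.469, r_n = 42.96 kips; interior l_c = 1.688, r_n = 43.87 kips; R_n = 42.96 + 3·43.87 = 174.6 kips → 131 kips.
Block shear: A_gv = 3.516, A_nv = 2.367, A_nt = 0.2578 in²; R_n = min(0.6F_uA_nv, 0.6F_yA_gv) + U_bs·F_u·A_nt = 109.1 kips → 81.8 kips.
Block shear governs: 81.8 kips.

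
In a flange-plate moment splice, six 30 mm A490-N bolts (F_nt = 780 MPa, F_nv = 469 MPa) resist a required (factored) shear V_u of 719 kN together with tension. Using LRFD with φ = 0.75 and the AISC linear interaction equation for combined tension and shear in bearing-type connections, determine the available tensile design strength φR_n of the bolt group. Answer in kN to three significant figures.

2030 kN

A_b = π·30²/4 = 706.9 mm²; f_rv = 719 × 1000 / (6 × 706.9) = 169.5 MPa.
F'_nt = 1.3 F_nt − (F_nt / φF_nv) f_rv = 1.3·780 − (780/(0.75·469))·169.5 = 638.1 MPa, capped at F_nt → F'_nt = 638.1 MPa.
R_n = F'_nt · A_b · n = 638.1 × 706.9 × 6 / 1000 = 2706 kN.
Design strength φR_n = 0.75 × 2706 = 2030 kN.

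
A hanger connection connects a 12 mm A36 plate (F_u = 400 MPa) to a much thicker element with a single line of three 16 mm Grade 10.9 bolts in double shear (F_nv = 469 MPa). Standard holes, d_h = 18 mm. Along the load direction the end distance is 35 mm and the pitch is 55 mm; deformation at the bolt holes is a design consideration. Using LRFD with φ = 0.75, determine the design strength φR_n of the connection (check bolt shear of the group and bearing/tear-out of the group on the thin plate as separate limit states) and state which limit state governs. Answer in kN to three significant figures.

Bolt shear: A_b = π·16²/4 = 201.1 mm²; R_n = 469 × 201.1 × 3 × 2 / 1000 = 565.8 kN → 0.75 × 565.8 = 424 kN.
Bearing (1.2 l_c t F_u ≤ 2.4 d t F_u): upper limit = 2.4·16·12·400 / 1000 = 184.3 kN.
  Edge l_c = 35 − 18/2 = 26 → r_n = 149.8 kN; interior l_c = 55 − 18 = 37 → r_n = 184.3 kN.
  R_n,bearing = 1·149.8 + 2·184.3 = 518.4 kN → 0.75 × 518.4 = 389 kN.
Bearing governs: 389 kN.

389 kN (bearing governs)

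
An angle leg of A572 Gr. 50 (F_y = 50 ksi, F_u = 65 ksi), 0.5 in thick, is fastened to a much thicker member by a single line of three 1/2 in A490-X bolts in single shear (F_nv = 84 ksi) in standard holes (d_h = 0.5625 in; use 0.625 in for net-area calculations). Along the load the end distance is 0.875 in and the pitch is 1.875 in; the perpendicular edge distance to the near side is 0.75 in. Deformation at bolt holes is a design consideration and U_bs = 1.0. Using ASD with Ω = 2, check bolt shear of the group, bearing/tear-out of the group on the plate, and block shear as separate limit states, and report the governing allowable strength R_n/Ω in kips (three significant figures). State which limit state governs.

24.7 kips (bolt shear governs)

Bolt shear: A_b = π·0.5²/4 = 0.1963 in²; R_n = 84 × 0.1963 × 3 × 1 = 49.48 kips → 49.48 / 2 = 24.7 kips.
Bearing: edge l_c = 0.5938, r_n = 23.16 kips; interior l_c = 1.312, r_n = 39 kips; R_n = 23.16 + 2·39 = 101.2 kips → 50.6 kips.
Block shear: A_gv = 2.312, A_nv = 1.531, A_nt = 0.2188 in²; R_n = min(0.6F_uA_nv, 0.6F_yA_gv) + U_bs·F_u·A_nt = 73.94 kips → 37 kips.
Bolt shear governs: 24.7 kips.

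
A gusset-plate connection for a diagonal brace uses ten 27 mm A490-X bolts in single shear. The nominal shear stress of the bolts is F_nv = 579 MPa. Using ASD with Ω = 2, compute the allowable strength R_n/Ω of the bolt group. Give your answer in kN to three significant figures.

1660 kN

A_b = π × 27² / 4 = 572.6 mm².
R_n = F_nv · A_b · n · n_s = 579 × 572.6 × 10 × 1 / 1000 = 3315 kN.
Allowable strength R_n/Ω = 3315 / 2 = 1660 kN.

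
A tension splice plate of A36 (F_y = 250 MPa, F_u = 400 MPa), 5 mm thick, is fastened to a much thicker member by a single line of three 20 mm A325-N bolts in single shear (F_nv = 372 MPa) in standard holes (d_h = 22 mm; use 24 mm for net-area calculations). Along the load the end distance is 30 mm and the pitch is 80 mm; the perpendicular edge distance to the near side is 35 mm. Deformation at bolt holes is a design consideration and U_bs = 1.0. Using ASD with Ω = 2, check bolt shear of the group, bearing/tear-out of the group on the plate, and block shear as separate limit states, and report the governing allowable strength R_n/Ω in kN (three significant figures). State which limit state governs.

94.2 kN (block shear governs)

Bolt shear: A_b = π·20²/4 = 314.2 mm²; R_n = 372 × 314.2 × 3 × 1 / 1000 = 350.6 kN → 350.6 / 2 = 175 kN.
Bearing: edge l_c = 19, r_n = 45.6 kN; interior l_c = 58, r_n = 96 kN; R_n = 45.6 + 2·96 = 237.6 kN → 119 kN.
Block shear: A_gv = 950, A_nv = 650, A_nt = 115 mm²; R_n = min(0.6F_uA_nv, 0.6F_yA_gv) + U_bs·F_u·A_nt = 188.5 kN → 94.2 kN.
Block shear governs: 94.2 kN.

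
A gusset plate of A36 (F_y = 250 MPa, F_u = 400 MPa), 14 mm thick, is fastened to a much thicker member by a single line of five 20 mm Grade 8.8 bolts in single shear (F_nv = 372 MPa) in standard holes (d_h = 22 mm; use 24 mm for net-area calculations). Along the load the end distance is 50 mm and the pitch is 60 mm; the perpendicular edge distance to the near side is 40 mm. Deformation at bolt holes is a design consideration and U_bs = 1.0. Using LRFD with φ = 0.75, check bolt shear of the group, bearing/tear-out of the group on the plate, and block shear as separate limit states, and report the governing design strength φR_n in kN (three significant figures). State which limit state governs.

438 kN (bolt shear governs)

Bolt shear: A_b = π·20²/4 = 314.2 mm²; R_n = 372 × 314.2 × 5 × 1 / 1000 = 584.3 kN → 0.75 × 584.3 = 438 kN.
Bearing: edge l_c = 39, r_n = 262.1 kN; interior l_c = 38, r_n = 255.4 kN; R_n = 262.1 + 4·255.4 = 1284 kN → 963 kN.
Block shear: A_gv = 4060, A_nv = 2548, A_nt = 392 mm²; R_n = min(0.6F_uA_nv, 0.6F_yA_gv) + U_bs·F_u·A_nt = 765.8 kN → 574 kN.
Bolt shear governs: 438 kN.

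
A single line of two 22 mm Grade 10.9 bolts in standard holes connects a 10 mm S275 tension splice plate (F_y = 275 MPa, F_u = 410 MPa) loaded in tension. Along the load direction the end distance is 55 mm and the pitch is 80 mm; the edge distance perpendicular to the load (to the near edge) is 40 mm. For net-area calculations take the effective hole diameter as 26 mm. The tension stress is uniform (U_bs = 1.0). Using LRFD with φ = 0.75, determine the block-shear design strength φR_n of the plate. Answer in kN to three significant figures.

Shear plane L_v = 55 + 1·80 = 135 mm; A_gv = 135 × 10 = 1350 mm².
A_nv = (135 − 1.5·26) × 10 = 960 mm².
A_nt = (40 − 0.5·26) × 10 = 270 mm².
0.6 F_u A_nv = 236.2 kN; 0.6 F_y A_gv = 222.8 kN → shear yielding governs the shear term.
R_n = 222.8 + 1.0 × 410 × 270 / 1000 = 333.4 kN.
Design strength φR_n = 0.75 × 333.4 = 250 kN.

250 kN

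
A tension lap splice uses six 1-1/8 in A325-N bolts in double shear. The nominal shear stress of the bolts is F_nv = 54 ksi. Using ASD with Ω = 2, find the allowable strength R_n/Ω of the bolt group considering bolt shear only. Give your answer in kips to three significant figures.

A_b = π × 1.125² / 4 = 0.994 in².
R_n = F_nv · A_b · n · n_s = 54 × 0.994 × 6 × 2 = 644.1 kips.
Allowable strength R_n/Ω = 644.1 / 2 = 322 kips.

322 kips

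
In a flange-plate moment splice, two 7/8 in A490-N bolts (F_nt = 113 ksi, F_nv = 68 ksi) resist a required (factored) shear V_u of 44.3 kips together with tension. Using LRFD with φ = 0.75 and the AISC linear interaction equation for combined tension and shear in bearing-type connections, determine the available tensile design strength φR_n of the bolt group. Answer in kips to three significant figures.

58.9 kips

A_b = π·0.875²/4 = 0.6013 in²; f_rv = 44.3 / (2 × 0.6013) = 36.84 ksi.
F'_nt = 1.3 F_nt − (F_nt / φF_nv) f_rv = 1.3·113 − (113/(0.75·68))·36.84 = 65.28 ksi, capped at F_nt → F'_nt = 65.28 ksi.
R_n = F'_nt · A_b · n = 65.28 × 0.6013 × 2 = 78.51 kips.
Design strength φR_n = 0.75 × 78.51 = 58.9 kips.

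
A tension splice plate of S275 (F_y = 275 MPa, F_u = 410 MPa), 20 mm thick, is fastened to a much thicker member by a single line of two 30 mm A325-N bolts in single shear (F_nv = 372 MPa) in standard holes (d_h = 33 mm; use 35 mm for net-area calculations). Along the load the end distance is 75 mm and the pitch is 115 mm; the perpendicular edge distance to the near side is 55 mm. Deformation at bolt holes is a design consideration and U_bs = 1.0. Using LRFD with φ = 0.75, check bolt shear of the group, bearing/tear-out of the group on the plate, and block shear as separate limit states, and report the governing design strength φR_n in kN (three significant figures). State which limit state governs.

Bolt shear: A_b = π·30²/4 = 706.9 mm²; R_n = 372 × 706.9 × 2 × 1 / 1000 = 525.9 kN → 0.75 × 525.9 = 394 kN.
Bearing: edge l_c = 58.5, r_n = 575.6 kN; interior l_c = 82, r_n = 590.4 kN; R_n = 575.6 + 1·590.4 = 1166 kN → 875 kN.
Block shear: A_gv = 3800, A_nv = 2750, A_nt = 750 mm²; R_n = min(0.6F_uA_nv, 0.6F_yA_gv) + U_bs·F_u·A_nt = 934.5 kN → 701 kN.
Bolt shear governs: 394 kN.

394 kN (bolt shear governs)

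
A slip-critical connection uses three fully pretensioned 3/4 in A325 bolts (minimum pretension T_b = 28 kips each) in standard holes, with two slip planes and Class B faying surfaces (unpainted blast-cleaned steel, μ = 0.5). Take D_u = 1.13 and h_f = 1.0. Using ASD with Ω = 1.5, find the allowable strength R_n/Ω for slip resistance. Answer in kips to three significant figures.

63.3 kips

R_n = μ · D_u · h_f · T_b · n_s · n_b = 0.5 × 1.13 × 1.0 × 28 × 2 × 3 = 94.92 kips.
Allowable strength R_n/Ω = 94.92 / 1.5 = 63.3 kips.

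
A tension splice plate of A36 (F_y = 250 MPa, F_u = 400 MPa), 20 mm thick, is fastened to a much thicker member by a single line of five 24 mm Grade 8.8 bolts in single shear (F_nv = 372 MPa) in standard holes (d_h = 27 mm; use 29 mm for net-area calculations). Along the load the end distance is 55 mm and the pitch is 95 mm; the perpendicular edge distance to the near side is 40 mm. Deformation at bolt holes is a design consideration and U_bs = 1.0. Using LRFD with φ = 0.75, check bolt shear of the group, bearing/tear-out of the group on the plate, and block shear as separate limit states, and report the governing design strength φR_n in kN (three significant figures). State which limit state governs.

631 kN (bolt shear governs)

Bolt shear: A_b = π·24²/4 = 452.4 mm²; R_n = 372 × 452.4 × 5 × 1 / 1000 = 841.4 kN → 0.75 × 841.4 = 631 kN.
Bearing: edge l_c = 41.5, r_n = 398.4 kN; interior l_c = 68, r_n = 460.8 kN; R_n = 398.4 + 4·460.8 = 2242 kN → 1680 kN.
Block shear: A_gv = 8700, A_nv = 6090, A_nt = 510 mm²; R_n = min(0.6F_uA_nv, 0.6F_yA_gv) + U_bs·F_u·A_nt = 1509 kN → 1130 kN.
Bolt shear governs: 631 kN.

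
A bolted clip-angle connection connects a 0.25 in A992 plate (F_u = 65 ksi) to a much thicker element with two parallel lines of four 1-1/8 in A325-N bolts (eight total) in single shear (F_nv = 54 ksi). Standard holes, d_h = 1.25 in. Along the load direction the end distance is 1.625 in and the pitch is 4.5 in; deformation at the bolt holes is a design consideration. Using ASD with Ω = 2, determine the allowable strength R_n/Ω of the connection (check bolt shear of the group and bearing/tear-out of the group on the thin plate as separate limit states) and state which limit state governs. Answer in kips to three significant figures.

151 kips (bearing governs)

Bolt shear: A_b = π·1.125²/4 = 0.994 in²; R_n = 54 × 0.994 × 8 × 1 = 429.4 kips → 429.4 / 2 = 215 kips.
Bearing (1.2 l_c t F_u ≤ 2.4 d t F_u): upper limit = 2.4·1.125·0.25·65 = 43.87 kips.
  Edge l_c = 1.625 − 1.25/2 = 1 → r_n = 19.5 kips; interior l_c = 4.5 − 1.25 = 3.25 → r_n = 43.87 kips.
  R_n,bearing = 2·19.5 + 6·43.87 = 302.2 kips → 302.2 / 2 = 151 kips.
Bearing governs: 151 kips.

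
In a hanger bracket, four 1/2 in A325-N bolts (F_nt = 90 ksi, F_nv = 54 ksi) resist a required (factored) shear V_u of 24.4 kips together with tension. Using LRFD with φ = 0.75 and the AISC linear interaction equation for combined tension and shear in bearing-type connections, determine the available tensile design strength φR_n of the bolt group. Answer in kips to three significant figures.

A_b = π·0.5²/4 = 0.1963 in²; f_rv = 24.4 / (4 × 0.1963) = 31.07 ksi.
F'_nt = 1.3 F_nt − (F_nt / φF_nv) f_rv = 1.3·90 − (90/(0.75·54))·31.07 = 47.96 ksi, capped at F_nt → F'_nt = 47.96 ksi.
R_n = F'_nt · A_b · n = 47.96 × 0.1963 × 4 = 37.67 kips.
Design strength φR_n = 0.75 × 37.67 = 28.3 kips.

28.3 kips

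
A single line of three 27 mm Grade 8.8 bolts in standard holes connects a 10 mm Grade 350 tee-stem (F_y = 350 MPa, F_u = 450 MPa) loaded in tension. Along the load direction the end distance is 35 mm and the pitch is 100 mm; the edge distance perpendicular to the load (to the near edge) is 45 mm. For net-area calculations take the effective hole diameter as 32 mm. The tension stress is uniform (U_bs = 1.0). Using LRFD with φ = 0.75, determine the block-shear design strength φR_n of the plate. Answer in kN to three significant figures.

Shear plane L_v = 35 + 2·100 = 235 mm; A_gv = 235 × 10 = 2350 mm².
A_nv = (235 − 2.5·32) × 10 = 1550 mm².
A_nt = (45 − 0.5·32) × 10 = 290 mm².
0.6 F_u A_nv = 418.5 kN; 0.6 F_y A_gv = 493.5 kN → shear rupture governs the shear term.
R_n = 418.5 + 1.0 × 450 × 290 / 1000 = 549 kN.
Design strength φR_n = 0.75 × 549 = 412 kN.

412 kN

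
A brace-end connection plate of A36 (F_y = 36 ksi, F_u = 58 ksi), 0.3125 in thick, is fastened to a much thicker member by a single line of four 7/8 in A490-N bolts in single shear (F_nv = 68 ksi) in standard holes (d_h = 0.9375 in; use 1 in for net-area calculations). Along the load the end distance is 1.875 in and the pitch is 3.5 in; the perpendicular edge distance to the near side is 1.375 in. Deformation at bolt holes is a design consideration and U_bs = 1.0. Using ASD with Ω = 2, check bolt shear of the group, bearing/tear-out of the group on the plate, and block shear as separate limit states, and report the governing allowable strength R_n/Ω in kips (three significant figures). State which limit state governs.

49.7 kips (block shear governs)

Bolt shear: A_b = π·0.875²/4 = 0.6013 in²; R_n = 68 × 0.6013 × 4 × 1 = 163.6 kips → 163.6 / 2 = 81.8 kips.
Bearing: edge l_c = 1.406, r_n = 30.59 kips; interior l_c = 2.562, r_n = 38.06 kips; R_n = 30.59 + 3·38.06 = 144.8 kips → 72.4 kips.
Block shear: A_gv = 3.867, A_nv = 2.773, A_nt = 0.2734 in²; R_n = min(0.6F_uA_nv, 0.6F_yA_gv) + U_bs·F_u·A_nt = 99.39 kips → 49.7 kips.
Block shear governs: 49.7 kips.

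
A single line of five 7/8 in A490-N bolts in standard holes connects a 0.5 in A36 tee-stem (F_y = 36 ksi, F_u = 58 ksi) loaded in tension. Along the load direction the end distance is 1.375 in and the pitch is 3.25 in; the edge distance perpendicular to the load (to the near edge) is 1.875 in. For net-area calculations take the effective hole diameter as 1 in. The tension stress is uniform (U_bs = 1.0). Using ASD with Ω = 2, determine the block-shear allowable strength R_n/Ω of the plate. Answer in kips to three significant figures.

Shear plane L_v = 1.375 + 4·3.25 = 14.38 in; A_gv = 14.38 × 0.5 = 7.188 in².
A_nv = (14.38 − 4.5·1) × 0.5 = 4.938 in².
A_nt = (1.875 − 0.5·1) × 0.5 = 0.6875 in².
0.6 F_u A_nv = 171.8 kips; 0.6 F_y A_gv = 155.2 kips → shear yielding governs the shear term.
R_n = 155.2 + 1.0 × 58 × 0.6875 = 195.1 kips.
Allowable strength R_n/Ω = 195.1 / 2 = 97.6 kips.

97.6 kips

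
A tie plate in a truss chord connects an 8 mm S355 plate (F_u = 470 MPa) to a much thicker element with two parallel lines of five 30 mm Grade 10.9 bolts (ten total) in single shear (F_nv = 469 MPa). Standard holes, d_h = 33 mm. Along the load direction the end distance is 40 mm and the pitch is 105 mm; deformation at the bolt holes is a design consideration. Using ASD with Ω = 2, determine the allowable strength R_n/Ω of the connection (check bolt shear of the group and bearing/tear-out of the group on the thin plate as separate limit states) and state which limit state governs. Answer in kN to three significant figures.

1190 kN (bearing governs)

Bolt shear: A_b = π·30²/4 = 706.9 mm²; R_n = 469 × 706.9 × 10 × 1 / 1000 = 3315 kN → 3315 / 2 = 1660 kN.
Bearing (1.2 l_c t F_u ≤ 2.4 d t F_u): upper limit = 2.4·30·8·470 / 1000 = 270.7 kN.
  Edge l_c = 40 − 33/2 = 23.5 → r_n = 106 kN; interior l_c = 105 − 33 = 72 → r_n = 270.7 kN.
  R_n,bearing = 2·106 + 8·270.7 = 2378 kN → 2378 / 2 = 1190 kN.
Bearing governs: 1190 kN.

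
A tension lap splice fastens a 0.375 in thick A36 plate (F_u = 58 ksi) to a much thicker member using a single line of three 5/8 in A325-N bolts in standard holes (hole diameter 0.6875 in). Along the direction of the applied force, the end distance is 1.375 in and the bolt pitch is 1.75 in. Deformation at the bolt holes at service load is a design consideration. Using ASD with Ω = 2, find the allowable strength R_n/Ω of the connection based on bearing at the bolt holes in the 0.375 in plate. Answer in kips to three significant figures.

Per bolt r_n = 1.2 l_c t F_u ≤ 2.4 d t F_u; upper limit = 2.4 × 0.625 × 0.375 × 58 = 32.62 kips.
Edge bolt: l_c = 1.375 − 0.6875/2 = 1.031 in → 1.2 × 1.031 × 0.375 × 58 = 26.92 → r_n = 26.92 kips.
Interior bolts: l_c = 1.75 − 0.6875 = 1.062 in → 1.2 × 1.062 × 0.375 × 58 = 27.73 → r_n = 27.73 kips.
R_n = 1 × 26.92 + 2 × 27.73 = 82.38 kips.
Allowable strength R_n/Ω = 82.38 / 2 = 41.2 kips.

41.2 kips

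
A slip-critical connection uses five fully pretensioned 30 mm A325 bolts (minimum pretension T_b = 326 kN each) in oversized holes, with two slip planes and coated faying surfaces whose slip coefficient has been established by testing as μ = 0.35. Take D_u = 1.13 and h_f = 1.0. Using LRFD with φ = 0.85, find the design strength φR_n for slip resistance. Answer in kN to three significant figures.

1100 kN

R_n = μ · D_u · h_f · T_b · n_s · n_b = 0.35 × 1.13 × 1.0 × 326 × 2 × 5 = 1289 kN.
Design strength φR_n = 0.85 × 1289 = 1100 kN.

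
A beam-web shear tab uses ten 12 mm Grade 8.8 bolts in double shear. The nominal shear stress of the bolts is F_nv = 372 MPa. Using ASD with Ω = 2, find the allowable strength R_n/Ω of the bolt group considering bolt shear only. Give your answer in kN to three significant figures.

A_b = π × 12² / 4 = 113.1 mm².
R_n = F_nv · A_b · n · n_s = 372 × 113.1 × 10 × 2 / 1000 = 841.4 kN.
Allowable strength R_n/Ω = 841.4 / 2 = 421 kN.

421 kN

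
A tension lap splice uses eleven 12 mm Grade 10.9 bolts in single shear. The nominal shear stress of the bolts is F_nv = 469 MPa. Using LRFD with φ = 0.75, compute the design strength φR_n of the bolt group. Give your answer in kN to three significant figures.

438 kN

A_b = π × 12² / 4 = 113.1 mm².
R_n = F_nv · A_b · n · n_s = 469 × 113.1 × 11 × 1 / 1000 = 583.5 kN.
Design strength φR_n = 0.75 × 583.5 = 438 kN.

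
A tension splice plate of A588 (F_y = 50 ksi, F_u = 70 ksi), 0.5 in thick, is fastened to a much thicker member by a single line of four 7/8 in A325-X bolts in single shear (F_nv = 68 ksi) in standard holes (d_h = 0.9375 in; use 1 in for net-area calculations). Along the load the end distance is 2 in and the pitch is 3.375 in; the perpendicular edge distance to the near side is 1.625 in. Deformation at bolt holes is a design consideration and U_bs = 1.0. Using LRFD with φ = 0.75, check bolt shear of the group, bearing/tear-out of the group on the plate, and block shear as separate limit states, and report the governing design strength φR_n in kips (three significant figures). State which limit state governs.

Bolt shear: A_b = π·0.875²/4 = 0.6013 in²; R_n = 68 × 0.6013 × 4 × 1 = 163.6 kips → 0.75 × 163.6 = 123 kips.
Bearing: edge l_c = 1.531, r_n = 64.31 kips; interior l_c = 2.438, r_n = 73.5 kips; R_n = 64.31 + 3·73.5 = 284.8 kips → 214 kips.
Block shear: A_gv = 6.062, A_nv = 4.312, A_nt = 0.5625 in²; R_n = min(0.6F_uA_nv, 0.6F_yA_gv) + U_bs·F_u·A_nt = 220.5 kips → 165 kips.
Bolt shear governs: 123 kips.

123 kips (bolt shear governs)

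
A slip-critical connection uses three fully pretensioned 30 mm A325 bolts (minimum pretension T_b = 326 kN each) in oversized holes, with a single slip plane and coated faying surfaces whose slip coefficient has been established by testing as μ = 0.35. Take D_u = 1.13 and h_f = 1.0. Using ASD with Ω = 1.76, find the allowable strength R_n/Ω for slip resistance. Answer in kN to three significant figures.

R_n = μ · D_u · h_f · T_b · n_s · n_b = 0.35 × 1.13 × 1.0 × 326 × 1 × 3 = 386.8 kN.
Allowable strength R_n/Ω = 386.8 / 1.76 = 220 kN.

220 kN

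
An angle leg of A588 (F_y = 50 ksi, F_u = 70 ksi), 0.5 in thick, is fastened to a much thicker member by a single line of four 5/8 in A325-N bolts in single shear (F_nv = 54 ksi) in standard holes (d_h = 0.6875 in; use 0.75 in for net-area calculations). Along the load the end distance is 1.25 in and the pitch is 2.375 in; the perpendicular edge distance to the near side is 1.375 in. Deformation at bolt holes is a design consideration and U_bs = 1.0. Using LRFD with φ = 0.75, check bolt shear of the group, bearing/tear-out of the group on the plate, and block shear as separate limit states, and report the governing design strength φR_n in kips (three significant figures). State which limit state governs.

Bolt shear: A_b = π·0.625²/4 = 0.3068 in²; R_n = 54 × 0.3068 × 4 × 1 = 66.27 kips → 0.75 × 66.27 = 49.7 kips.
Bearing: edge l_c = 0.9062, r_n = 38.06 kips; interior l_c = 1.688, r_n = 52.5 kips; R_n = 38.06 + 3·52.5 = 195.6 kips → 147 kips.
Block shear: A_gv = 4.188, A_nv = 2.875, A_nt = 0.5 in²; R_n = min(0.6F_uA_nv, 0.6F_yA_gv) + U_bs·F_u·A_nt = 155.8 kips → 117 kips.
Bolt shear governs: 49.7 kips.

49.7 kips (bolt shear governs)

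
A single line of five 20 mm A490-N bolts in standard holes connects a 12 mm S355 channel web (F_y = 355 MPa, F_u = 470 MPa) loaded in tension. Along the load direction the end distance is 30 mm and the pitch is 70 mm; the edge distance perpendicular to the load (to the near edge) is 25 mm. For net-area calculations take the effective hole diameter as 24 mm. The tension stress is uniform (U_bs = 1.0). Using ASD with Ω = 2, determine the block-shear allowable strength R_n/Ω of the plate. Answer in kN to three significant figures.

Shear plane L_v = 30 + 4·70 = 310 mm; A_gv = 310 × 12 = 3720 mm².
A_nv = (310 − 4.5·24) × 12 = 2424 mm².
A_nt = (25 − 0.5·24) × 12 = 156 mm².
0.6 F_u A_nv = 683.6 kN; 0.6 F_y A_gv = 792.4 kN → shear rupture governs the shear term.
R_n = 683.6 + 1.0 × 470 × 156 / 1000 = 756.9 kN.
Allowable strength R_n/Ω = 756.9 / 2 = 378 kN.

378 kN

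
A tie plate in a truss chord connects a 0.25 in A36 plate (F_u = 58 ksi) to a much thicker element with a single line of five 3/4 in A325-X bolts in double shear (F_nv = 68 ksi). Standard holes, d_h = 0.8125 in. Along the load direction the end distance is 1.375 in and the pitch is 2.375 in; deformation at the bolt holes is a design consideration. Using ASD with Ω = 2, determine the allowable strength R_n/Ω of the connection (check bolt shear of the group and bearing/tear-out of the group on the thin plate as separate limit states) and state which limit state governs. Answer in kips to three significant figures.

60.6 kips (bearing governs)

Bolt shear: A_b = π·0.75²/4 = 0.4418 in²; R_n = 68 × 0.4418 × 5 × 2 = 300.4 kips → 300.4 / 2 = 150 kips.
Bearing (1.2 l_c t F_u ≤ 2.4 d t F_u): upper limit = 2.4·0.75·0.25·58 = 26.1 kips.
  Edge l_c = 1.375 − 0.8125/2 = 0.9688 → r_n = 16.86 kips; interior l_c = 2.375 − 0.8125 = 1.562 → r_n = 26.1 kips.
  R_n,bearing = 1·16.86 + 4·26.1 = 121.3 kips → 121.3 / 2 = 60.6 kips.
Bearing governs: 60.6 kips.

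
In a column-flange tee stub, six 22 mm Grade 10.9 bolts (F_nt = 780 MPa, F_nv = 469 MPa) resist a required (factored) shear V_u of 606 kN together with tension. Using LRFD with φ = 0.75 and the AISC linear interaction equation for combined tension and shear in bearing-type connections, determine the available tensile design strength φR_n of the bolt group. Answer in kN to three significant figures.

A_b = π·22²/4 = 380.1 mm²; f_rv = 606 × 1000 / (6 × 380.1) = 265.7 MPa.
F'_nt = 1.3 F_nt − (F_nt / φF_nv) f_rv = 1.3·780 − (780/(0.75·469))·265.7 = 424.8 MPa, capped at F_nt → F'_nt = 424.8 MPa.
R_n = F'_nt · A_b · n = 424.8 × 380.1 × 6 / 1000 = 968.9 kN.
Design strength φR_n = 0.75 × 968.9 = 727 kN.

727 kN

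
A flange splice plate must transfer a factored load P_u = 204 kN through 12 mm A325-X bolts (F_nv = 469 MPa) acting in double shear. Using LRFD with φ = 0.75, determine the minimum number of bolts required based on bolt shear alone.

3 bolts

A_b = π·12²/4 = 113.1 mm².
Per-bolt design strength φR_n = 0.75 × 469 × 113.1 × 2 / 1000 = 79.56 kN.
n ≥ 204 / 79.56 = 2.564 → use 3 bolts.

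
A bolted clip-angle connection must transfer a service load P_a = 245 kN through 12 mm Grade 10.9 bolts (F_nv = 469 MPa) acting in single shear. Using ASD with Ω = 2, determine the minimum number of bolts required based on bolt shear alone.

A_b = π·12²/4 = 113.1 mm².
Per-bolt allowable strength R_n/Ω = 469 × 113.1 × 1 / 1000 / 2 = 26.52 kN.
n ≥ 245 / 26.52 = 9.238 → use 10 bolts.

10 bolts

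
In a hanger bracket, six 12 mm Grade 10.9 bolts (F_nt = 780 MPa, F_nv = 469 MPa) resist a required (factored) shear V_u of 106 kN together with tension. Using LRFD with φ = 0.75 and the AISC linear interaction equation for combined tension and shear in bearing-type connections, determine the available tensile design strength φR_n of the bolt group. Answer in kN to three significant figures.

A_b = π·12²/4 = 113.1 mm²; f_rv = 106 × 1000 / (6 × 113.1) = 156.2 MPa.
F'_nt = 1.3 F_nt − (F_nt / φF_nv) f_rv = 1.3·780 − (780/(0.75·469))·156.2 = 667.6 MPa, capped at F_nt → F'_nt = 667.6 MPa.
R_n = F'_nt · A_b · n = 667.6 × 113.1 × 6 / 1000 = 453 kN.
Design strength φR_n = 0.75 × 453 = 340 kN.

340 kN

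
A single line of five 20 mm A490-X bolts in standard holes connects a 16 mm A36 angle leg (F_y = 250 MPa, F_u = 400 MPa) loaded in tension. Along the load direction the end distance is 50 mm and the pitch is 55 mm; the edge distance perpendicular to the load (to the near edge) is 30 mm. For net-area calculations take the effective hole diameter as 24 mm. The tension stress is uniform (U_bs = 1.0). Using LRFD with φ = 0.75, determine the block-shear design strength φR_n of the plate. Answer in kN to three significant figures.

553 kN

Shear plane L_v = 50 + 4·55 = 270 mm; A_gv = 270 × 16 = 4320 mm².
A_nv = (270 − 4.5·24) × 16 = 2592 mm².
A_nt = (30 − 0.5·24) × 16 = 288 mm².
0.6 F_u A_nv = 622.1 kN; 0.6 F_y A_gv = 648 kN → shear rupture governs the shear term.
R_n = 622.1 + 1.0 × 400 × 288 / 1000 = 737.3 kN.
Design strength φR_n = 0.75 × 737.3 = 553 kN.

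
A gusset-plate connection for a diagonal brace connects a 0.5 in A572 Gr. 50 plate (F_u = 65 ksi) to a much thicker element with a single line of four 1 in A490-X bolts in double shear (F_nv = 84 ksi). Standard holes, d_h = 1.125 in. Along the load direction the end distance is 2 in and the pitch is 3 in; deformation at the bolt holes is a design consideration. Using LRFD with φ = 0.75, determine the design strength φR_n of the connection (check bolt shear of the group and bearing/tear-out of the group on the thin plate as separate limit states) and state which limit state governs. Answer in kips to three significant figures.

Bolt shear: A_b = π·1²/4 = 0.7854 in²; R_n = 84 × 0.7854 × 4 × 2 = 527.8 kips → 0.75 × 527.8 = 396 kips.
Bearing (1.2 l_c t F_u ≤ 2.4 d t F_u): upper limit = 2.4·1·0.5·65 = 78 kips.
  Edge l_c = 2 − 1.125/2 = 1.438 → r_n = 56.06 kips; interior l_c = 3 − 1.125 = 1.875 → r_n = 73.12 kips.
  R_n,bearing = 1·56.06 + 3·73.12 = 275.4 kips → 0.75 × 275.4 = 207 kips.
Bearing governs: 207 kips.

207 kips (bearing governs)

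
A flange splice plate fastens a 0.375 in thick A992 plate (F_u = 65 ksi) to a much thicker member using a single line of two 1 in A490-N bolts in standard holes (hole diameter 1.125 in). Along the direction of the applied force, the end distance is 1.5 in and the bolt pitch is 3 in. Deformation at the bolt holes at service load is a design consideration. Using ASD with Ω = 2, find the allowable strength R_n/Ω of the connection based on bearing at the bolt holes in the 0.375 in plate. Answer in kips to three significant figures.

Per bolt r_n = 1.2 l_c t F_u ≤ 2.4 d t F_u; upper limit = 2.4 × 1 × 0.375 × 65 = 58.5 kips.
Edge bolt: l_c = 1.5 − 1.125/2 = 0.9375 in → 1.2 × 0.9375 × 0.375 × 65 = 27.42 → r_n = 27.42 kips.
Interior bolts: l_c = 3 − 1.125 = 1.875 in → 1.2 × 1.875 × 0.375 × 65 = 54.84 → r_n = 54.84 kips.
R_n = 1 × 27.42 + 1 × 54.84 = 82.27 kips.
Allowable strength R_n/Ω = 82.27 / 2 = 41.1 kips.

41.1 kips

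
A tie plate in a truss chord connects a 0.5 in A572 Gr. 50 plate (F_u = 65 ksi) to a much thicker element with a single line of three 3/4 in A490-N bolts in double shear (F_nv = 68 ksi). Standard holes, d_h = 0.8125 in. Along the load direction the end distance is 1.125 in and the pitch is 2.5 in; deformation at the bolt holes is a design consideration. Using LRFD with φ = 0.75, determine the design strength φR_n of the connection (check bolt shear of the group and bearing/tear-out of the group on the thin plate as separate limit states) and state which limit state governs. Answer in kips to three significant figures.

Bolt shear: A_b = π·0.75²/4 = 0.4418 in²; R_n = 68 × 0.4418 × 3 × 2 = 180.2 kips → 0.75 × 180.2 = 135 kips.
Bearing (1.2 l_c t F_u ≤ 2.4 d t F_u): upper limit = 2.4·0.75·0.5·65 = 58.5 kips.
  Edge l_c = 1.125 − 0.8125/2 = 0.7188 → r_n = 28.03 kips; interior l_c = 2.5 − 0.8125 = 1.688 → r_n = 58.5 kips.
  R_n,bearing = 1·28.03 + 2·58.5 = 145 kips → 0.75 × 145 = 109 kips.
Bearing governs: 109 kips.

109 kips (bearing governs)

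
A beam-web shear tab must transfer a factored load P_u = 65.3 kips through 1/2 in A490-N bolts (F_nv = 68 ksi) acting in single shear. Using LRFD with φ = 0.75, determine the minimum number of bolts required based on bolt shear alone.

7 bolts

A_b = π·0.5²/4 = 0.1963 in².
Per-bolt design strength φR_n = 0.75 × 68 × 0.1963 × 1 = 10.01 kips.
n ≥ 65.3 / 10.01 = 6.521 → use 7 bolts.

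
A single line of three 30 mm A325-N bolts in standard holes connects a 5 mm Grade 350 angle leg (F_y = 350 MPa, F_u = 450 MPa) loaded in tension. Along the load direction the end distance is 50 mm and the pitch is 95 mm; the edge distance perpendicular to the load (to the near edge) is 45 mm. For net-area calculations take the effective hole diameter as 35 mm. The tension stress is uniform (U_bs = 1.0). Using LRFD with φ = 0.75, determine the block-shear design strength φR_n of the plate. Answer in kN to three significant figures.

Shear plane L_v = 50 + 2·95 = 240 mm; A_gv = 240 × 5 = 1200 mm².
A_nv = (240 − 2.5·35) × 5 = 762.5 mm².
A_nt = (45 − 0.5·35) × 5 = 137.5 mm².
0.6 F_u A_nv = 205.9 kN; 0.6 F_y A_gv = 252 kN → shear rupture governs the shear term.
R_n = 205.9 + 1.0 × 450 × 137.5 / 1000 = 267.8 kN.
Design strength φR_n = 0.75 × 267.8 = 201 kN.

201 kN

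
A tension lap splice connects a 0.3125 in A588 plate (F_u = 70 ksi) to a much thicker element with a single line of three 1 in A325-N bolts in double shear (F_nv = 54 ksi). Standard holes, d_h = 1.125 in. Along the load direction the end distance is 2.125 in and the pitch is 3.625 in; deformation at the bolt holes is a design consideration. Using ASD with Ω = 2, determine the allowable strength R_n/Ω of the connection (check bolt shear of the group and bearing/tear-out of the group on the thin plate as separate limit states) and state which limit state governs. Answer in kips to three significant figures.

73 kips (bearing governs)

Bolt shear: A_b = π·1²/4 = 0.7854 in²; R_n = 54 × 0.7854 × 3 × 2 = 254.5 kips → 254.5 / 2 = 127 kips.
Bearing (1.2 l_c t F_u ≤ 2.4 d t F_u): upper limit = 2.4·1·0.3125·70 = 52.5 kips.
  Edge l_c = 2.125 − 1.125/2 = 1.562 → r_n = 41.02 kips; interior l_c = 3.625 − 1.125 = 2.5 → r_n = 52.5 kips.
  R_n,bearing = 1·41.02 + 2·52.5 = 146 kips → 146 / 2 = 73 kips.
Bearing governs: 73 kips.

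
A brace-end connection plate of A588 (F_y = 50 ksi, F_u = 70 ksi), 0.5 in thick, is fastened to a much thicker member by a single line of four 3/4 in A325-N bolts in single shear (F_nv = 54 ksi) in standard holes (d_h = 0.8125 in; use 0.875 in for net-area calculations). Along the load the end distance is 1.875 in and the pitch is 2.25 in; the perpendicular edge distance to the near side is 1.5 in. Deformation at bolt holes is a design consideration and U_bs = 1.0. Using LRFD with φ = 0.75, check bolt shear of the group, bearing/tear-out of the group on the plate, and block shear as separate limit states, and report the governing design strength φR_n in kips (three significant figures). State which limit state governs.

Bolt shear: A_b = π·0.75²/4 = 0.4418 in²; R_n = 54 × 0.4418 × 4 × 1 = 95.43 kips → 0.75 × 95.43 = 71.6 kips.
Bearing: edge l_c = 1.469, r_n = 61.69 kips; interior l_c = 1.438, r_n = 60.37 kips; R_n = 61.69 + 3·60.37 = 242.8 kips → 182 kips.
Block shear: A_gv = 4.312, A_nv = 2.781, A_nt = 0.5312 in²; R_n = min(0.6F_uA_nv, 0.6F_yA_gv) + U_bs·F_u·A_nt = 154 kips → 116 kips.
Bolt shear governs: 71.6 kips.

71.6 kips (bolt shear governs)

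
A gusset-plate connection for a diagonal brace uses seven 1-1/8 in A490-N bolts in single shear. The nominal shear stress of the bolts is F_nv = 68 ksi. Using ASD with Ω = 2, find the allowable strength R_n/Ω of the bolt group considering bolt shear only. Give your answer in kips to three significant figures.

A_b = π × 1.125² / 4 = 0.994 in².
R_n = F_nv · A_b · n · n_s = 68 × 0.994 × 7 × 1 = 473.2 kips.
Allowable strength R_n/Ω = 473.2 / 2 = 237 kips.

237 kips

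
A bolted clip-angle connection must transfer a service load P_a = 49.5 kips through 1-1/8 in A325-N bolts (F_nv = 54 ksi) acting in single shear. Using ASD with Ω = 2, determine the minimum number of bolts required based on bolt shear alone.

2 bolts

A_b = π·1.125²/4 = 0.994 in².
Per-bolt allowable strength R_n/Ω = 54 × 0.994 × 1 / 2 = 26.84 kips.
n ≥ 49.5 / 26.84 = 1.844 → use 2 bolts.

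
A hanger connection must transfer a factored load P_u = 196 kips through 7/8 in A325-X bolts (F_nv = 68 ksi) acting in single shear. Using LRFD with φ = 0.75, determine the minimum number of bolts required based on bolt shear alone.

A_b = π·0.875²/4 = 0.6013 in².
Per-bolt design strength φR_n = 0.75 × 68 × 0.6013 × 1 = 30.67 kips.
n ≥ 196 / 30.67 = 6.391 → use 7 bolts.

7 bolts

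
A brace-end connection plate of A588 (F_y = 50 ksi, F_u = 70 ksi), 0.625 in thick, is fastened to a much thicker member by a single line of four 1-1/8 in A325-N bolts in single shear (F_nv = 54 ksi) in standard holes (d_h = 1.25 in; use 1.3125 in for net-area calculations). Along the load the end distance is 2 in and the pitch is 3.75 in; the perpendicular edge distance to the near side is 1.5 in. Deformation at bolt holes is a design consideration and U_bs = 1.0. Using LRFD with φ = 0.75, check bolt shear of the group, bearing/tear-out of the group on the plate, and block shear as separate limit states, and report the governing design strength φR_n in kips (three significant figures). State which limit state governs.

Bolt shear: A_b = π·1.125²/4 = 0.994 in²; R_n = 54 × 0.994 × 4 × 1 = 214.7 kips → 0.75 × 214.7 = 161 kips.
Bearing: edge l_c = 1.375, r_n = 72.19 kips; interior l_c = 2.5, r_n = 118.1 kips; R_n = 72.19 + 3·118.1 = 426.6 kips → 320 kips.
Block shear: A_gv = 8.281, A_nv = 5.41, A_nt = 0.5273 in²; R_n = min(0.6F_uA_nv, 0.6F_yA_gv) + U_bs·F_u·A_nt = 264.1 kips → 198 kips.
Bolt shear governs: 161 kips.

161 kips (bolt shear governs)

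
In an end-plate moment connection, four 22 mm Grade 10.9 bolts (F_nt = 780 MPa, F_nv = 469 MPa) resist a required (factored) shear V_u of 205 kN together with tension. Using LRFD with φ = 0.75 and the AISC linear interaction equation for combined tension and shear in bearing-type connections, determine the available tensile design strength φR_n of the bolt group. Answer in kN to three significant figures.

815 kN

A_b = π·22²/4 = 380.1 mm²; f_rv = 205 × 1000 / (4 × 380.1) = 134.8 MPa.
F'_nt = 1.3 F_nt − (F_nt / φF_nv) f_rv = 1.3·780 − (780/(0.75·469))·134.8 = 715 MPa, capped at F_nt → F'_nt = 715 MPa.
R_n = F'_nt · A_b · n = 715 × 380.1 × 4 / 1000 = 1087 kN.
Design strength φR_n = 0.75 × 1087 = 815 kN.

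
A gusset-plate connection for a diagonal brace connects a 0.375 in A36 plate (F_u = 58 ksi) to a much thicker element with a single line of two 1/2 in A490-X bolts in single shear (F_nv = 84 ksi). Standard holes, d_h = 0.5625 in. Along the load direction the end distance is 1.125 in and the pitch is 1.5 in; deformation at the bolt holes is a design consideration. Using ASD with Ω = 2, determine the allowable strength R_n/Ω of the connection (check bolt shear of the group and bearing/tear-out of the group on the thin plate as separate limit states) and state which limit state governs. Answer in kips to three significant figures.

16.5 kips (bolt shear governs)

Bolt shear: A_b = π·0.5²/4 = 0.1963 in²; R_n = 84 × 0.1963 × 2 × 1 = 32.99 kips → 32.99 / 2 = 16.5 kips.
Bearing (1.2 l_c t F_u ≤ 2.4 d t F_u): upper limit = 2.4·0.5·0.375·58 = 26.1 kips.
  Edge l_c = 1.125 − 0.5625/2 = 0.8438 → r_n = 22.02 kips; interior l_c = 1.5 − 0.5625 = 0.9375 → r_n = 24.47 kips.
  R_n,bearing = 1·22.02 + 1·24.47 = 46.49 kips → 46.49 / 2 = 23.2 kips.
Bolt shear governs: 16.5 kips.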